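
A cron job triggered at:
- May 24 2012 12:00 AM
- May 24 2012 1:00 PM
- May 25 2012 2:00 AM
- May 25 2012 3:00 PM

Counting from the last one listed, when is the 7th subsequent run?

May 29 2012 10:00 AM

Spacing: 13, 13, 13 h — constant 13 h.
May 25 2012 3:00 PM + 13 h = May 26 2012 4:00 AM.
May 26 2012 4:00 AM + 13 h = May 26 2012 5:00 PM.
May 26 2012 5:00 PM + 13 h = May 27 2012 6:00 AM.
May 27 2012 6:00 AM + 13 h = May 27 2012 7:00 PM.
May 27 2012 7:00 PM + 13 h = May 28 2012 8:00 AM.
May 28 2012 8:00 AM + 13 h = May 28 2012 9:00 PM.
May 28 2012 9:00 PM + 13 h = May 29 2012 10:00 AM.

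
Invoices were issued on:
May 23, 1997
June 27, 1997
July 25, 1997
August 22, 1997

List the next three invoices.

September 26, 1997; October 24, 1997; November 28, 1997

All dates are Fridays, 35, 28, 28 days apart.
Specifically, the 4th Friday of each month.
September 1997 — 4th Friday is September 26, 1997.
October 1997 — 4th Friday is October 24, 1997.
November 1997 — 4th Friday is November 28, 1997.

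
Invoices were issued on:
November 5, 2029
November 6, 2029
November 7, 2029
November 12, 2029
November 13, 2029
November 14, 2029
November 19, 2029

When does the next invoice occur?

November 20, 2029

The gap pattern 1, 1, 5, 1, 1, 5 repeats every 3 events.
These are the Mondays, Tuesdays and Wednesdays of each week.
The following Tuesday is November 20, 2029.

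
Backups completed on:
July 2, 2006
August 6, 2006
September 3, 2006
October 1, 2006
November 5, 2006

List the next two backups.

Gaps: 35, 28, 28, 35 days — a mix of 28 and 35. Every date is a Sunday.
Each is the 1st Sunday of its month.
1st Sunday of December 2006: December 3, 2006.
January 2007 — 1st Sunday is January 7, 2007.

December 3, 2006; January 7, 2007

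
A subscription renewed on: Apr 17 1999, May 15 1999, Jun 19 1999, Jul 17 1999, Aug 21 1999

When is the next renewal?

Sep 18 1999

Gaps: 28, 35, 28, 35 days — a mix of 28 and 35. Every date is a Saturday.
Each is the 3rd Saturday of its month.
3rd Saturday of September 1999: Sep 18 1999.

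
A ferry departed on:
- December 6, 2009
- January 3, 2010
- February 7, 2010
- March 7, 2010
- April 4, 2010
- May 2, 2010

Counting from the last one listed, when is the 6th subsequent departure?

These are Sundays at 28- or 35-day spacing (28, 35, 28, 28, 28).
The pattern: 1st Sunday of the month.
1st Sunday of June 2010: June 6, 2010.
July 2010 — 1st Sunday is July 4, 2010.
1st Sunday of August 2010: August 1, 2010.
1st Sunday of September 2010: September 5, 2010.
1st Sunday of October 2010: October 3, 2010.
November 2010 — 1st Sunday is November 7, 2010.

November 7, 2010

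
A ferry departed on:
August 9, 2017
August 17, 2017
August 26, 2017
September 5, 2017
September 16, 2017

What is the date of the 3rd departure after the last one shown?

October 25, 2017

Gaps: 8, 9, 10, 11 days — each gap is 1 larger than the previous one.
Next gap: 12 days. September 16, 2017 + 12 days = September 28, 2017.
Next gap: 13 days. September 28, 2017 + 13 days = October 11, 2017.
Next gap: 14 days. October 11, 2017 + 14 days = October 25, 2017.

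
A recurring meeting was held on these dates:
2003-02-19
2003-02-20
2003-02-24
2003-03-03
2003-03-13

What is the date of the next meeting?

2003-03-26

Gaps: 1, 4, 7, 10 days — each gap is 3 larger than the previous one.
Next gap: 13 days. 2003-03-13 + 13 days = 2003-03-26.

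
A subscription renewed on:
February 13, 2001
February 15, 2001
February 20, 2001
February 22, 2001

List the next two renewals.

The gap pattern 2, 5, 2 repeats every 2 events.
These are the Tuesdays and Thursdays of each week.
The following Tuesday is February 27, 2001.
The following Thursday is March 1, 2001.

February 27, 2001; March 1, 2001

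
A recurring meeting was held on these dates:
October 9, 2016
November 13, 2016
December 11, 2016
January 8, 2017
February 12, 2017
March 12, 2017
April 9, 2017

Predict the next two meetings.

May 14, 2017; June 11, 2017

All dates are Sundays, 35, 28, 28, 35, 28, 28 days apart.
Specifically, the 2nd Sunday of each month.
2nd Sunday of May 2017: May 14, 2017.
2nd Sunday of June 2017: June 11, 2017.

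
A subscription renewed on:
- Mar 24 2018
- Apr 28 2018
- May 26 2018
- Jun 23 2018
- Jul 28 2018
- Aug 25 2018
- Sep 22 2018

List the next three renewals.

Oct 27 2018, Nov 24 2018, Dec 22 2018

These are Saturdays at 28- or 35-day spacing (35, 28, 28, 35, 28, 28).
The pattern: 4th Saturday of the month.
October 2018 — 4th Saturday is Oct 27 2018.
4th Saturday of November 2018: Nov 24 2018.
December 2018 — 4th Saturday is Dec 22 2018.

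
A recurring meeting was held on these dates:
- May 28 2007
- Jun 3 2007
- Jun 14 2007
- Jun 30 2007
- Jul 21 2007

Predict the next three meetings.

Intervals are 6, 11, 16, 21 days — an arithmetic progression with common difference 5.
Next gap: 26 days. Jul 21 2007 + 26 days = Aug 16 2007.
Next gap: 31 days. Aug 16 2007 + 31 days = Sep 16 2007.
Next gap: 36 days. Sep 16 2007 + 36 days = Oct 22 2007.

Aug 16 2007, Sep 16 2007, Oct 22 2007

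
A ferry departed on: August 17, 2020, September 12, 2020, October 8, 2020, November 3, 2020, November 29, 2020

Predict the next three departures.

December 25, 2020; January 20, 2021; February 15, 2021

The spacing is 26, 26, 26, 26 days — always 26 days.
November 29, 2020 + 26 days = December 25, 2020.
December 25, 2020 + 26 days = January 20, 2021.
January 20, 2021 + 26 days = February 15, 2021.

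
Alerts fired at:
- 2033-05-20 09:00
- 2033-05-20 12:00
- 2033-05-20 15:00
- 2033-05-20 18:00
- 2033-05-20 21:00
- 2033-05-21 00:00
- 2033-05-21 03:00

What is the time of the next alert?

The interval is a steady 3 hours (3, 3, 3, 3, 3, 3).
2033-05-21 03:00 + 3 h = 2033-05-21 06:00.

2033-05-21 06:00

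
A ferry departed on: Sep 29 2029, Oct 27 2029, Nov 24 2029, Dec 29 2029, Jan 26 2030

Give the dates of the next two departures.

Feb 23 2030, Mar 30 2030

Every date is a Saturday; gaps 28, 28, 35, 28 days.
Each is the last Saturday of its month (at least one falls on the 29th or later, ruling out '4th Saturday').
Last Saturday of February 2030: Feb 23 2030.
March 2030 ends with Saturday Mar 30 2030.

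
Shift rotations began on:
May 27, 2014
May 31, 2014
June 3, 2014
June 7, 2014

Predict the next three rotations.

Every event lands on a Tuesday or Saturday (gaps cycle 4, 3, 4).
So the schedule is: every Tuesday and Saturday.
The following Tuesday is June 10, 2014.
The following Saturday is June 14, 2014.
Next Tuesday: June 17, 2014.

June 10, 2014; June 14, 2014; June 17, 2014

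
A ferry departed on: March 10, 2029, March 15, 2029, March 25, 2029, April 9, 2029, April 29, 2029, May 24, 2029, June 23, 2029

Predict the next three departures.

Intervals are 5, 10, 15, 20, 25, 30 days — an arithmetic progression with common difference 5.
Next gap: 35 days. June 23, 2029 + 35 days = July 28, 2029.
Next gap: 40 days. July 28, 2029 + 40 days = September 6, 2029.
Next gap: 45 days. September 6, 2029 + 45 days = October 21, 2029.

July 28, 2029; September 6, 2029; October 21, 2029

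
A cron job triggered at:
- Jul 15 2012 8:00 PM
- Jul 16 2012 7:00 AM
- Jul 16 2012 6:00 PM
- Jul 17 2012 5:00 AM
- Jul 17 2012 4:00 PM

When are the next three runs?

Jul 18 2012 3:00 AM, Jul 18 2012 2:00 PM, Jul 19 2012 1:00 AM

The interval is a steady 11 hours (11, 11, 11, 11).
Jul 17 2012 4:00 PM + 11 h = Jul 18 2012 3:00 AM.
Jul 18 2012 3:00 AM + 11 h = Jul 18 2012 2:00 PM.
Jul 18 2012 2:00 PM + 11 h = Jul 19 2012 1:00 AM.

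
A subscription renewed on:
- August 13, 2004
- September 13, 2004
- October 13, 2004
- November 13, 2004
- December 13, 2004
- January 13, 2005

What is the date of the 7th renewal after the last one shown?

Each date is the 13th; the gaps (31, 30, 31, 30, 31) track the month lengths.
The rule is the 13th of each month.
Next: February 2005 → February 13, 2005.
March 2005: March 13, 2005.
Next: April 2005 → April 13, 2005.
Next: May 2005 → May 13, 2005.
June 2005: June 13, 2005.
July 2005: July 13, 2005.
August 2005: August 13, 2005.

August 13, 2005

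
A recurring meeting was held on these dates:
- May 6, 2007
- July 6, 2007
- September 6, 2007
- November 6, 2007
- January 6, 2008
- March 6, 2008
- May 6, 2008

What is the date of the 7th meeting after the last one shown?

July 6, 2009

Gaps: 61, 62, 61, 61, 60, 61 days — not constant. Every event is on the 6th of the month.
Pattern: the 6th of every 2 months.
Next: July 2008 → July 6, 2008.
Next: September 2008 → September 6, 2008.
Next: November 2008 → November 6, 2008.
Next: January 2009 → January 6, 2009.
Next: March 2009 → March 6, 2009.
Next: May 2009 → May 6, 2009.
July 2009: July 6, 2009.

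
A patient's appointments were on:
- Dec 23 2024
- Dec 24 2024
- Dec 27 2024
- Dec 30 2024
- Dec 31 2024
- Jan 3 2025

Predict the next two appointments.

Gaps: 1, 3, 3, 1, 3 days — not constant, but cyclic with period 3.
The events fall on every Monday, Tuesday and Friday.
Next Monday: Jan 6 2025.
Next Tuesday: Jan 7 2025.

Jan 6 2025, Jan 7 2025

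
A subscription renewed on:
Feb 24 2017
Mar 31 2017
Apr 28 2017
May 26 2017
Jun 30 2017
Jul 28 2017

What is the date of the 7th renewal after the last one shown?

Feb 23 2018

All Fridays; the gaps (35, 28, 28, 35, 28) vary with month length.
This is the last Friday of each month.
August 2017 ends with Friday Aug 25 2017.
Last Friday of September 2017: Sep 29 2017.
October 2017 ends with Friday Oct 27 2017.
Last Friday of November 2017: Nov 24 2017.
December 2017 ends with Friday Dec 29 2017.
Last Friday of January 2018: Jan 26 2018.
Last Friday of February 2018: Feb 23 2018.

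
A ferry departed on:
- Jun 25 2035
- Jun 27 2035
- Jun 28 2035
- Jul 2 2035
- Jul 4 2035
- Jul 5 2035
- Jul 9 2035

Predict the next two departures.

Gaps: 2, 1, 4, 2, 1, 4 days — not constant, but cyclic with period 3.
The events fall on every Monday, Wednesday and Thursday.
Next Wednesday: Jul 11 2035.
The following Thursday is Jul 12 2035.

Jul 11 2035, Jul 12 2035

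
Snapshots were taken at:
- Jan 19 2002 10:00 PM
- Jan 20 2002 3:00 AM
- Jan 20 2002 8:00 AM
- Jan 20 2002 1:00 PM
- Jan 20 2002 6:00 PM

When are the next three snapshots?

Jan 20 2002 11:00 PM, Jan 21 2002 4:00 AM, Jan 21 2002 9:00 AM

Spacing: 5, 5, 5, 5 h — constant 5 h.
Jan 20 2002 6:00 PM + 5 h = Jan 20 2002 11:00 PM.
Jan 20 2002 11:00 PM + 5 h = Jan 21 2002 4:00 AM.
Jan 21 2002 4:00 AM + 5 h = Jan 21 2002 9:00 AM.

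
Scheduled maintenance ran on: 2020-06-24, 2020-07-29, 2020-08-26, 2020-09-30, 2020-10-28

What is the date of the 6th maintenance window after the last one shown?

These are Wednesdays with 35, 28, 35, 28-day gaps.
Each is the final Wednesday of its month — 2020-07-29 is past the 28th, so '4th Wednesday' doesn't fit.
Last Wednesday of November 2020: 2020-11-25.
December 2020 ends with Wednesday 2020-12-30.
January 2021 ends with Wednesday 2021-01-27.
February 2021 ends with Wednesday 2021-02-24.
March 2021 ends with Wednesday 2021-03-31.
April 2021 ends with Wednesday 2021-04-28.

2021-04-28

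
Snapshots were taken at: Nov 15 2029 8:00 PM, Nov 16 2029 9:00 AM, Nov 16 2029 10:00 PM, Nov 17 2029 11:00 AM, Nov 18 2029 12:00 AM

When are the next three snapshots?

Nov 18 2029 1:00 PM, Nov 19 2029 2:00 AM, Nov 19 2029 3:00 PM

Spacing: 13, 13, 13, 13 h — constant 13 h.
Nov 18 2029 12:00 AM + 13 h = Nov 18 2029 1:00 PM.
Nov 18 2029 1:00 PM + 13 h = Nov 19 2029 2:00 AM.
Nov 19 2029 2:00 AM + 13 h = Nov 19 2029 3:00 PM.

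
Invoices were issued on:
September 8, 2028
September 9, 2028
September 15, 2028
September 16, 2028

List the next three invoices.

September 22, 2028; September 23, 2028; September 29, 2028

Gaps: 1, 6, 1 days — not constant, but cyclic with period 2.
The events fall on every Friday and Saturday.
The following Friday is September 22, 2028.
The following Saturday is September 23, 2028.
Next Friday: September 29, 2028.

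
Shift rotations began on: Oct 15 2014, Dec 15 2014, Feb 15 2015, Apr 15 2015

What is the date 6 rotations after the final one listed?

Apr 15 2016

The day-of-month is always 15 (61, 62, 59 days between events).
So this recurs on the 15th of every 2 months.
Next: June 2015 → Jun 15 2015.
August 2015: Aug 15 2015.
Next: October 2015 → Oct 15 2015.
Next: December 2015 → Dec 15 2015.
Next: February 2016 → Feb 15 2016.
April 2016: Apr 15 2016.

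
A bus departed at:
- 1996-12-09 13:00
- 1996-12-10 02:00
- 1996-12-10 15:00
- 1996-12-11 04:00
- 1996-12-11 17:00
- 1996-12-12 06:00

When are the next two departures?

Gaps: 13, 13, 13, 13, 13 hours — each event is 13 hours after the previous one.
1996-12-12 06:00 + 13 h = 1996-12-12 19:00.
1996-12-12 19:00 + 13 h = 1996-12-13 08:00.

1996-12-12 19:00, 1996-12-13 08:00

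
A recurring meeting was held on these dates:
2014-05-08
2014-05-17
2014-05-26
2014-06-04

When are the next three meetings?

The spacing is 9, 9, 9 days — always 9 days.
2014-06-04 + 9 days = 2014-06-13.
2014-06-13 + 9 days = 2014-06-22.
2014-06-22 + 9 days = 2014-07-01.

2014-06-13, 2014-06-22, 2014-07-01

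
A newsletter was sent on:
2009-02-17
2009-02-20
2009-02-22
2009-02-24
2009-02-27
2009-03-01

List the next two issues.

The gap pattern 3, 2, 2, 3, 2 repeats every 3 events.
These are the Tuesdays, Fridays and Sundays of each week.
Next Tuesday: 2009-03-03.
The following Friday is 2009-03-06.

2009-03-03, 2009-03-06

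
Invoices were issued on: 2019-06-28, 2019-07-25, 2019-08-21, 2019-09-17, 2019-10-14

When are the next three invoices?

2019-11-10, 2019-12-07, 2020-01-03

Gaps between consecutive events: 27, 27, 27, 27 days — a constant 27-day interval.
2019-10-14 + 27 days = 2019-11-10.
2019-11-10 + 27 days = 2019-12-07.
2019-12-07 + 27 days = 2020-01-03.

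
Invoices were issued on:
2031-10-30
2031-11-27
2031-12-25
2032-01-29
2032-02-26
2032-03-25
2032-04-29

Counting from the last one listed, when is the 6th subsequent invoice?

All Thursdays; the gaps (28, 28, 35, 28, 28, 35) vary with month length.
This is the last Thursday of each month.
Last Thursday of May 2032: 2032-05-27.
Last Thursday of June 2032: 2032-06-24.
Last Thursday of July 2032: 2032-07-29.
Last Thursday of August 2032: 2032-08-26.
September 2032 ends with Thursday 2032-09-30.
October 2032 ends with Thursday 2032-10-28.

2032-10-28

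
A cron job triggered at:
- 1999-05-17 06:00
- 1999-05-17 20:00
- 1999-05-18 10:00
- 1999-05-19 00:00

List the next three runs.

1999-05-19 14:00, 1999-05-20 04:00, 1999-05-20 18:00

The interval is a steady 14 hours (14, 14, 14).
1999-05-19 00:00 + 14 h = 1999-05-19 14:00.
1999-05-19 14:00 + 14 h = 1999-05-20 04:00.
1999-05-20 04:00 + 14 h = 1999-05-20 18:00.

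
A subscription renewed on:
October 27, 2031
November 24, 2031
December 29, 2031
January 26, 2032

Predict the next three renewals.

Every date is a Monday; gaps 28, 35, 28 days.
Each is the last Monday of its month (at least one falls on the 29th or later, ruling out '4th Monday').
February 2032 ends with Monday February 23, 2032.
Last Monday of March 2032: March 29, 2032.
Last Monday of April 2032: April 26, 2032.

February 23, 2032; March 29, 2032; April 26, 2032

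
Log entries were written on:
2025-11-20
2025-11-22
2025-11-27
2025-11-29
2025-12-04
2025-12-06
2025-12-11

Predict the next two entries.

2025-12-13, 2025-12-18

The gap pattern 2, 5, 2, 5, 2, 5 repeats every 2 events.
These are the Thursdays and Saturdays of each week.
The following Saturday is 2025-12-13.
The following Thursday is 2025-12-18.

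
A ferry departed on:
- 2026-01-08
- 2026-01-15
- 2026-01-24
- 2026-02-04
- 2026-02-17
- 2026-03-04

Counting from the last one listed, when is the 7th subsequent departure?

The spacing grows by 2 each time: 7, 9, 11, 13, 15 days.
Next gap: 17 days. 2026-03-04 + 17 days = 2026-03-21.
Next gap: 19 days. 2026-03-21 + 19 days = 2026-04-09.
Next gap: 21 days. 2026-04-09 + 21 days = 2026-04-30.
Next gap: 23 days. 2026-04-30 + 23 days = 2026-05-23.
Next gap: 25 days. 2026-05-23 + 25 days = 2026-06-17.
Next gap: 27 days. 2026-06-17 + 27 days = 2026-07-14.
Next gap: 29 days. 2026-07-14 + 29 days = 2026-08-12.

2026-08-12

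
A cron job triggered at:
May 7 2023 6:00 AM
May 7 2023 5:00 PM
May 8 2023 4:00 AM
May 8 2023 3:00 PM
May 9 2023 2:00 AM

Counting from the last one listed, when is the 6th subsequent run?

The interval is a steady 11 hours (11, 11, 11, 11).
May 9 2023 2:00 AM + 11 h = May 9 2023 1:00 PM.
May 9 2023 1:00 PM + 11 h = May 10 2023 12:00 AM.
May 10 2023 12:00 AM + 11 h = May 10 2023 11:00 AM.
May 10 2023 11:00 AM + 11 h = May 10 2023 10:00 PM.
May 10 2023 10:00 PM + 11 h = May 11 2023 9:00 AM.
May 11 2023 9:00 AM + 11 h = May 11 2023 8:00 PM.

May 11 2023 8:00 PM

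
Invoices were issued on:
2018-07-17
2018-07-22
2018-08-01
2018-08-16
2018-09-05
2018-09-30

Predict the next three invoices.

Intervals are 5, 10, 15, 20, 25 days — an arithmetic progression with common difference 5.
Next gap: 30 days. 2018-09-30 + 30 days = 2018-10-30.
Next gap: 35 days. 2018-10-30 + 35 days = 2018-12-04.
Next gap: 40 days. 2018-12-04 + 40 days = 2019-01-13.

2018-10-30, 2018-12-04, 2019-01-13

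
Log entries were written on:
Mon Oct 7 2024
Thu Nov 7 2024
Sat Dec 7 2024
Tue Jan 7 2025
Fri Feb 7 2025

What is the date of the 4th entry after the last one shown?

Sat Jun 7 2025

Gaps: 31, 30, 31, 31 days — not constant. Every event is on the 7th of the month.
Pattern: the 7th of each month.
March 2025: Fri Mar 7 2025.
April 2025: Mon Apr 7 2025.
May 2025: Wed May 7 2025.
Next: June 2025 → Sat Jun 7 2025.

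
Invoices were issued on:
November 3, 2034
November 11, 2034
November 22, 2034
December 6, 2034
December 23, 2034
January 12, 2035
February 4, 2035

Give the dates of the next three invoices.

March 2, 2035; March 31, 2035; May 2, 2035

The spacing grows by 3 each time: 8, 11, 14, 17, 20, 23 days.
Next gap: 26 days. February 4, 2035 + 26 days = March 2, 2035.
Next gap: 29 days. March 2, 2035 + 29 days = March 31, 2035.
Next gap: 32 days. March 31, 2035 + 32 days = May 2, 2035.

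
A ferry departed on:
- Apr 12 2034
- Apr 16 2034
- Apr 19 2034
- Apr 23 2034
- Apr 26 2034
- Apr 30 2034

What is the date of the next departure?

Gaps: 4, 3, 4, 3, 4 days — not constant, but cyclic with period 2.
The events fall on every Wednesday and Sunday.
The following Wednesday is May 3 2034.

May 3 2034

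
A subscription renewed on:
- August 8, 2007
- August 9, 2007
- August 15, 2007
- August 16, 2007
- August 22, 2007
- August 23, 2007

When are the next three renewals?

Every event lands on a Wednesday or Thursday (gaps cycle 1, 6, 1, 6, 1).
So the schedule is: every Wednesday and Thursday.
Next Wednesday: August 29, 2007.
The following Thursday is August 30, 2007.
Next Wednesday: September 5, 2007.

August 29, 2007; August 30, 2007; September 5, 2007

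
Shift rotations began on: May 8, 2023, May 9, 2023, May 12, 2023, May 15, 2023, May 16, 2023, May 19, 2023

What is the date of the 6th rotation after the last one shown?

Gaps: 1, 3, 3, 1, 3 days — not constant, but cyclic with period 3.
The events fall on every Monday, Tuesday and Friday.
Next Monday: May 22, 2023.
Next Tuesday: May 23, 2023.
Next Friday: May 26, 2023.
Next Monday: May 29, 2023.
The following Tuesday is May 30, 2023.
The following Friday is June 2, 2023.

June 2, 2023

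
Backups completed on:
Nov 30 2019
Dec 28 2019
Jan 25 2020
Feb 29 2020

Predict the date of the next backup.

Mar 28 2020

All Saturdays; the gaps (28, 28, 35) vary with month length.
This is the last Saturday of each month.
Last Saturday of March 2020: Mar 28 2020.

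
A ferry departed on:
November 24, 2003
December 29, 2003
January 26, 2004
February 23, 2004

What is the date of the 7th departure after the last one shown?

These are Mondays with 35, 28, 28-day gaps.
Each is the final Monday of its month — December 29, 2003 is past the 28th, so '4th Monday' doesn't fit.
March 2004 ends with Monday March 29, 2004.
Last Monday of April 2004: April 26, 2004.
May 2004 ends with Monday May 31, 2004.
Last Monday of June 2004: June 28, 2004.
Last Monday of July 2004: July 26, 2004.
Last Monday of August 2004: August 30, 2004.
September 2004 ends with Monday September 27, 2004.

September 27, 2004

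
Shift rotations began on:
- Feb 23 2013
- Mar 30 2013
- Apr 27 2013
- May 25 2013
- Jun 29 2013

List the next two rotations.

All Saturdays; the gaps (35, 28, 28, 35) vary with month length.
This is the last Saturday of each month.
Last Saturday of July 2013: Jul 27 2013.
August 2013 ends with Saturday Aug 31 2013.

Jul 27 2013, Aug 31 2013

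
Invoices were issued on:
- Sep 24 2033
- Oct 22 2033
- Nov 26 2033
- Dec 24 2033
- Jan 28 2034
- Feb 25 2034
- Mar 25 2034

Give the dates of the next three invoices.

Gaps: 28, 35, 28, 35, 28, 28 days — a mix of 28 and 35. Every date is a Saturday.
Each is the 4th Saturday of its month.
4th Saturday of April 2034: Apr 22 2034.
May 2034 — 4th Saturday is May 27 2034.
June 2034 — 4th Saturday is Jun 24 2034.

Apr 22 2034, May 27 2034, Jun 24 2034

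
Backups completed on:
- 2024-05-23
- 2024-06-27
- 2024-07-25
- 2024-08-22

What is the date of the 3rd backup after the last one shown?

2024-11-28

These are Thursdays at 28- or 35-day spacing (35, 28, 28).
The pattern: 4th Thursday of the month.
4th Thursday of September 2024: 2024-09-26.
October 2024 — 4th Thursday is 2024-10-24.
November 2024 — 4th Thursday is 2024-11-28.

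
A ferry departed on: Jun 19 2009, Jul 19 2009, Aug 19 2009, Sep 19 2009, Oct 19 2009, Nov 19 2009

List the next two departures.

Dec 19 2009, Jan 19 2010

Each date is the 19th; the gaps (30, 31, 31, 30, 31) track the month lengths.
The rule is the 19th of each month.
Next: December 2009 → Dec 19 2009.
Next: January 2010 → Jan 19 2010.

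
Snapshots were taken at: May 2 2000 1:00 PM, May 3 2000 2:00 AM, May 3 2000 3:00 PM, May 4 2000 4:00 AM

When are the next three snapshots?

May 4 2000 5:00 PM, May 5 2000 6:00 AM, May 5 2000 7:00 PM

Spacing: 13, 13, 13 h — constant 13 h.
May 4 2000 4:00 AM + 13 h = May 4 2000 5:00 PM.
May 4 2000 5:00 PM + 13 h = May 5 2000 6:00 AM.
May 5 2000 6:00 AM + 13 h = May 5 2000 7:00 PM.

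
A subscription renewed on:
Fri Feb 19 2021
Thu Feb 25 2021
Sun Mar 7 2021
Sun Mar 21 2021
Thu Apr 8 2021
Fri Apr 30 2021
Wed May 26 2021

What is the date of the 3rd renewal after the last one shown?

Intervals are 6, 10, 14, 18, 22, 26 days — an arithmetic progression with common difference 4.
Next gap: 30 days. Wed May 26 2021 + 30 days = Fri Jun 25 2021.
Next gap: 34 days. Fri Jun 25 2021 + 34 days = Thu Jul 29 2021.
Next gap: 38 days. Thu Jul 29 2021 + 38 days = Sun Sep 5 2021.

Sun Sep 5 2021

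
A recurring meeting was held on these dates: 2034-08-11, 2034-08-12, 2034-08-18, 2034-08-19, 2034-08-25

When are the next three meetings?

Gaps: 1, 6, 1, 6 days — not constant, but cyclic with period 2.
The events fall on every Friday and Saturday.
The following Saturday is 2034-08-26.
Next Friday: 2034-09-01.
The following Saturday is 2034-09-02.

2034-08-26, 2034-09-01, 2034-09-02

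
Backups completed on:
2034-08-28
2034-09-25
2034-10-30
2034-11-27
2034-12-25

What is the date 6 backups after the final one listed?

Every date is a Monday; gaps 28, 35, 28, 28 days.
Each is the last Monday of its month (at least one falls on the 29th or later, ruling out '4th Monday').
January 2035 ends with Monday 2035-01-29.
February 2035 ends with Monday 2035-02-26.
March 2035 ends with Monday 2035-03-26.
April 2035 ends with Monday 2035-04-30.
Last Monday of May 2035: 2035-05-28.
Last Monday of June 2035: 2035-06-25.

2035-06-25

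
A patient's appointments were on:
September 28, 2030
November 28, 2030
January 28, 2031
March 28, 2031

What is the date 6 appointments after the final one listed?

The day-of-month is always 28 (61, 61, 59 days between events).
So this recurs on the 28th of every 2 months.
Next: May 2031 → May 28, 2031.
Next: July 2031 → July 28, 2031.
Next: September 2031 → September 28, 2031.
November 2031: November 28, 2031.
January 2032: January 28, 2032.
March 2032: March 28, 2032.

March 28, 2032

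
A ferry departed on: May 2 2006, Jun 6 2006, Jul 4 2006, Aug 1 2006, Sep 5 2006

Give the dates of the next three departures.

Oct 3 2006, Nov 7 2006, Dec 5 2006

These are Tuesdays at 28- or 35-day spacing (35, 28, 28, 35).
The pattern: 1st Tuesday of the month.
October 2006 — 1st Tuesday is Oct 3 2006.
November 2006 — 1st Tuesday is Nov 7 2006.
1st Tuesday of December 2006: Dec 5 2006.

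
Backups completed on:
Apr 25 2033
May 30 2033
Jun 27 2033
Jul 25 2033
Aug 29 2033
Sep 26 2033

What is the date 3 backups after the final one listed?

Dec 26 2033

These are Mondays with 35, 28, 28, 35, 28-day gaps.
Each is the final Monday of its month — May 30 2033 is past the 28th, so '4th Monday' doesn't fit.
October 2033 ends with Monday Oct 31 2033.
November 2033 ends with Monday Nov 28 2033.
December 2033 ends with Monday Dec 26 2033.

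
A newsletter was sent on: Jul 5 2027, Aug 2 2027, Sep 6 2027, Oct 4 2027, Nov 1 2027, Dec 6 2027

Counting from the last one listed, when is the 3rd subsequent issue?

Gaps: 28, 35, 28, 28, 35 days — a mix of 28 and 35. Every date is a Monday.
Each is the 1st Monday of its month.
1st Monday of January 2028: Jan 3 2028.
1st Monday of February 2028: Feb 7 2028.
March 2028 — 1st Monday is Mar 6 2028.

Mar 6 2028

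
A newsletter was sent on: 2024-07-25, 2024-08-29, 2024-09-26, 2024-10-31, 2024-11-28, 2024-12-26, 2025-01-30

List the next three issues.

These are Thursdays with 35, 28, 35, 28, 28, 35-day gaps.
Each is the final Thursday of its month — 2024-08-29 is past the 28th, so '4th Thursday' doesn't fit.
February 2025 ends with Thursday 2025-02-27.
March 2025 ends with Thursday 2025-03-27.
April 2025 ends with Thursday 2025-04-24.

2025-02-27, 2025-03-27, 2025-04-24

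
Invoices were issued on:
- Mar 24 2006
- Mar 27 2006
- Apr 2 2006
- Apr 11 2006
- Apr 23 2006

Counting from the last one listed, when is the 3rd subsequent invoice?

The spacing grows by 3 each time: 3, 6, 9, 12 days.
Next gap: 15 days. Apr 23 2006 + 15 days = May 8 2006.
Next gap: 18 days. May 8 2006 + 18 days = May 26 2006.
Next gap: 21 days. May 26 2006 + 21 days = Jun 16 2006.

Jun 16 2006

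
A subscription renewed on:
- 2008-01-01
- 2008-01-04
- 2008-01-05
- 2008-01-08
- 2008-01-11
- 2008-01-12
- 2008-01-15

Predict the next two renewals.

2008-01-18, 2008-01-19

The gap pattern 3, 1, 3, 3, 1, 3 repeats every 3 events.
These are the Tuesdays, Fridays and Saturdays of each week.
The following Friday is 2008-01-18.
The following Saturday is 2008-01-19.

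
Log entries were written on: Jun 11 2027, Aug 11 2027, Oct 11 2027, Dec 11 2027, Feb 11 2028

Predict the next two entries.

Gaps: 61, 61, 61, 62 days — not constant. Every event is on the 11th of the month.
Pattern: the 11th of every 2 months.
April 2028: Apr 11 2028.
Next: June 2028 → Jun 11 2028.

Apr 11 2028, Jun 11 2028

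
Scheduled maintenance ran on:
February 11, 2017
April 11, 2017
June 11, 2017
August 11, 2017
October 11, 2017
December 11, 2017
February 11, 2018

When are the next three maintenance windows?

April 11, 2018; June 11, 2018; August 11, 2018

Each date is the 11th; the gaps (59, 61, 61, 61, 61, 62) track the month lengths.
The rule is the 11th of every 2 months.
Next: April 2018 → April 11, 2018.
June 2018: June 11, 2018.
Next: August 2018 → August 11, 2018.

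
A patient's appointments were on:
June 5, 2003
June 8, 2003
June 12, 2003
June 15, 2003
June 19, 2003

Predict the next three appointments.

June 22, 2003; June 26, 2003; June 29, 2003

Gaps: 3, 4, 3, 4 days — not constant, but cyclic with period 2.
The events fall on every Thursday and Sunday.
Next Sunday: June 22, 2003.
The following Thursday is June 26, 2003.
The following Sunday is June 29, 2003.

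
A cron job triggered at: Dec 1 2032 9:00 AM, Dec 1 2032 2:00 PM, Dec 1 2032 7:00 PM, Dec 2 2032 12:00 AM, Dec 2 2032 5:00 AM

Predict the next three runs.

Gaps: 5, 5, 5, 5 hours — each event is 5 hours after the previous one.
Dec 2 2032 5:00 AM + 5 h = Dec 2 2032 10:00 AM.
Dec 2 2032 10:00 AM + 5 h = Dec 2 2032 3:00 PM.
Dec 2 2032 3:00 PM + 5 h = Dec 2 2032 8:00 PM.

Dec 2 2032 10:00 AM, Dec 2 2032 3:00 PM, Dec 2 2032 8:00 PM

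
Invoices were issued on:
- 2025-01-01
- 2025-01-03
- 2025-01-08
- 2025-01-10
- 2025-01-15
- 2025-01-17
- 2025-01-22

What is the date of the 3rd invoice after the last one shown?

2025-01-31

The gap pattern 2, 5, 2, 5, 2, 5 repeats every 2 events.
These are the Wednesdays and Fridays of each week.
The following Friday is 2025-01-24.
Next Wednesday: 2025-01-29.
The following Friday is 2025-01-31.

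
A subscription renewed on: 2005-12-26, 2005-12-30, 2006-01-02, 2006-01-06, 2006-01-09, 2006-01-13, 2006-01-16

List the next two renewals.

Gaps: 4, 3, 4, 3, 4, 3 days — not constant, but cyclic with period 2.
The events fall on every Monday and Friday.
Next Friday: 2006-01-20.
The following Monday is 2006-01-23.

2006-01-20, 2006-01-23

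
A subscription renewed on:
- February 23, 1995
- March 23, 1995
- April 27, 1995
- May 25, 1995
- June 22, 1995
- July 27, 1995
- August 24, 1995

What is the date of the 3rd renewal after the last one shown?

November 23, 1995

All dates are Thursdays, 28, 35, 28, 28, 35, 28 days apart.
Specifically, the 4th Thursday of each month.
4th Thursday of September 1995: September 28, 1995.
4th Thursday of October 1995: October 26, 1995.
4th Thursday of November 1995: November 23, 1995.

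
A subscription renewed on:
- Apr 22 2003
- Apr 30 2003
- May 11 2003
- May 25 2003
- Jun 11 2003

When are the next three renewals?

Jul 1 2003, Jul 24 2003, Aug 19 2003

The spacing grows by 3 each time: 8, 11, 14, 17 days.
Next gap: 20 days. Jun 11 2003 + 20 days = Jul 1 2003.
Next gap: 23 days. Jul 1 2003 + 23 days = Jul 24 2003.
Next gap: 26 days. Jul 24 2003 + 26 days = Aug 19 2003.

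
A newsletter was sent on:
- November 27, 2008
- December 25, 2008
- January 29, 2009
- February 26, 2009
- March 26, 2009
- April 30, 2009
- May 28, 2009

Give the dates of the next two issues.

June 25, 2009; July 30, 2009

Every date is a Thursday; gaps 28, 35, 28, 28, 35, 28 days.
Each is the last Thursday of its month (at least one falls on the 29th or later, ruling out '4th Thursday').
Last Thursday of June 2009: June 25, 2009.
July 2009 ends with Thursday July 30, 2009.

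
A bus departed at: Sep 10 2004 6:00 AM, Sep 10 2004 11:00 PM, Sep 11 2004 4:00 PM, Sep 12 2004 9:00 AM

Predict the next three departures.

Sep 13 2004 2:00 AM, Sep 13 2004 7:00 PM, Sep 14 2004 12:00 PM

Spacing: 17, 17, 17 h — constant 17 h.
Sep 12 2004 9:00 AM + 17 h = Sep 13 2004 2:00 AM.
Sep 13 2004 2:00 AM + 17 h = Sep 13 2004 7:00 PM.
Sep 13 2004 7:00 PM + 17 h = Sep 14 2004 12:00 PM.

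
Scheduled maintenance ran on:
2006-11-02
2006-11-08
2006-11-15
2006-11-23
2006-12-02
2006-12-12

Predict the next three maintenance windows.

2006-12-23, 2007-01-04, 2007-01-17

Intervals are 6, 7, 8, 9, 10 days — an arithmetic progression with common difference 1.
Next gap: 11 days. 2006-12-12 + 11 days = 2006-12-23.
Next gap: 12 days. 2006-12-23 + 12 days = 2007-01-04.
Next gap: 13 days. 2007-01-04 + 13 days = 2007-01-17.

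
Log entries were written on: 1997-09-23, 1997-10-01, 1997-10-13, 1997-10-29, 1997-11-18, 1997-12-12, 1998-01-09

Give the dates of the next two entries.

The spacing grows by 4 each time: 8, 12, 16, 20, 24, 28 days.
Next gap: 32 days. 1998-01-09 + 32 days = 1998-02-10.
Next gap: 36 days. 1998-02-10 + 36 days = 1998-03-18.

1998-02-10, 1998-03-18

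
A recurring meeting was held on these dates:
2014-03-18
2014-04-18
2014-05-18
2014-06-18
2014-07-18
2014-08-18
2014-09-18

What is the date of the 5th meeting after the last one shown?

The day-of-month is always 18 (31, 30, 31, 30, 31, 31 days between events).
So this recurs on the 18th of each month.
October 2014: 2014-10-18.
Next: November 2014 → 2014-11-18.
December 2014: 2014-12-18.
January 2015: 2015-01-18.
February 2015: 2015-02-18.

2015-02-18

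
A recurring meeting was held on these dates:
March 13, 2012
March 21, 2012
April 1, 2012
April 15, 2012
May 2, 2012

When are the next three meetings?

May 22, 2012; June 14, 2012; July 10, 2012

Gaps: 8, 11, 14, 17 days — each gap is 3 larger than the previous one.
Next gap: 20 days. May 2, 2012 + 20 days = May 22, 2012.
Next gap: 23 days. May 22, 2012 + 23 days = June 14, 2012.
Next gap: 26 days. June 14, 2012 + 26 days = July 10, 2012.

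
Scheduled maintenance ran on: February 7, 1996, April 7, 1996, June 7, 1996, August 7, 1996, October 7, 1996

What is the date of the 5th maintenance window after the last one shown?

Gaps: 60, 61, 61, 61 days — not constant. Every event is on the 7th of the month.
Pattern: the 7th of every 2 months.
December 1996: December 7, 1996.
February 1997: February 7, 1997.
Next: April 1997 → April 7, 1997.
Next: June 1997 → June 7, 1997.
August 1997: August 7, 1997.

August 7, 1997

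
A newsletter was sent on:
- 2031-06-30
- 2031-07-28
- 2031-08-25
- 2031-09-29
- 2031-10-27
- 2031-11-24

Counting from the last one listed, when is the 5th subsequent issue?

2032-04-26

All Mondays; the gaps (28, 28, 35, 28, 28) vary with month length.
This is the last Monday of each month.
December 2031 ends with Monday 2031-12-29.
January 2032 ends with Monday 2032-01-26.
February 2032 ends with Monday 2032-02-23.
March 2032 ends with Monday 2032-03-29.
April 2032 ends with Monday 2032-04-26.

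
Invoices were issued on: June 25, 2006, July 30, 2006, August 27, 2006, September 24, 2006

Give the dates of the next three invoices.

October 29, 2006; November 26, 2006; December 31, 2006

These are Sundays with 35, 28, 28-day gaps.
Each is the final Sunday of its month — July 30, 2006 is past the 28th, so '4th Sunday' doesn't fit.
Last Sunday of October 2006: October 29, 2006.
November 2006 ends with Sunday November 26, 2006.
Last Sunday of December 2006: December 31, 2006.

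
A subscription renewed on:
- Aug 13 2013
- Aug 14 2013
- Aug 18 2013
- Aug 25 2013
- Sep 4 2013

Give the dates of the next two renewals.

Sep 17 2013, Oct 3 2013

Gaps: 1, 4, 7, 10 days — each gap is 3 larger than the previous one.
Next gap: 13 days. Sep 4 2013 + 13 days = Sep 17 2013.
Next gap: 16 days. Sep 17 2013 + 16 days = Oct 3 2013.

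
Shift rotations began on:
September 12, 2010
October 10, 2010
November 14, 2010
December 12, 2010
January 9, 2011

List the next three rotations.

February 13, 2011; March 13, 2011; April 10, 2011

Gaps: 28, 35, 28, 28 days — a mix of 28 and 35. Every date is a Sunday.
Each is the 2nd Sunday of its month.
February 2011 — 2nd Sunday is February 13, 2011.
2nd Sunday of March 2011: March 13, 2011.
2nd Sunday of April 2011: April 10, 2011.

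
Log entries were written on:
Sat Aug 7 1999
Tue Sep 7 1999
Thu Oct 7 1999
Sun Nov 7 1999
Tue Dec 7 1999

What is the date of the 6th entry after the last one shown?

Gaps: 31, 30, 31, 30 days — not constant. Every event is on the 7th of the month.
Pattern: the 7th of each month.
January 2000: Fri Jan 7 2000.
Next: February 2000 → Mon Feb 7 2000.
Next: March 2000 → Tue Mar 7 2000.
April 2000: Fri Apr 7 2000.
Next: May 2000 → Sun May 7 2000.
June 2000: Wed Jun 7 2000.

Wed Jun 7 2000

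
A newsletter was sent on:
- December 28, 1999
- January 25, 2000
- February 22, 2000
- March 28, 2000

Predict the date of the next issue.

These are Tuesdays at 28- or 35-day spacing (28, 28, 35).
The pattern: 4th Tuesday of the month.
4th Tuesday of April 2000: April 25, 2000.

April 25, 2000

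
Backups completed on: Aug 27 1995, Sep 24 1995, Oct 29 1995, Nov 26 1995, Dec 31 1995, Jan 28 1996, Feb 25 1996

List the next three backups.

All Sundays; the gaps (28, 35, 28, 35, 28, 28) vary with month length.
This is the last Sunday of each month.
March 1996 ends with Sunday Mar 31 1996.
Last Sunday of April 1996: Apr 28 1996.
May 1996 ends with Sunday May 26 1996.

Mar 31 1996, Apr 28 1996, May 26 1996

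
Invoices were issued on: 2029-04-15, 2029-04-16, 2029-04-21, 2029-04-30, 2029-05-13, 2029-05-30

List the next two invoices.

2029-06-20, 2029-07-15

Gaps: 1, 5, 9, 13, 17 days — each gap is 4 larger than the previous one.
Next gap: 21 days. 2029-05-30 + 21 days = 2029-06-20.
Next gap: 25 days. 2029-06-20 + 25 days = 2029-07-15.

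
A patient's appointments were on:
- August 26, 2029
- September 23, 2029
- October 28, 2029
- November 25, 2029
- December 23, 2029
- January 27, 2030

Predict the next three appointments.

All dates are Sundays, 28, 35, 28, 28, 35 days apart.
Specifically, the 4th Sunday of each month.
February 2030 — 4th Sunday is February 24, 2030.
March 2030 — 4th Sunday is March 24, 2030.
4th Sunday of April 2030: April 28, 2030.

February 24, 2030; March 24, 2030; April 28, 2030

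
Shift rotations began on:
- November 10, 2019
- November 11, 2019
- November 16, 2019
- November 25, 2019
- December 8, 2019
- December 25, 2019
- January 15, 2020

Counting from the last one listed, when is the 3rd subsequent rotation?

Intervals are 1, 5, 9, 13, 17, 21 days — an arithmetic progression with common difference 4.
Next gap: 25 days. January 15, 2020 + 25 days = February 9, 2020.
Next gap: 29 days. February 9, 2020 + 29 days = March 9, 2020.
Next gap: 33 days. March 9, 2020 + 33 days = April 11, 2020.

April 11, 2020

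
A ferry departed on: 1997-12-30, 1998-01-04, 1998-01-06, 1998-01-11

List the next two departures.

Every event lands on a Tuesday or Sunday (gaps cycle 5, 2, 5).
So the schedule is: every Tuesday and Sunday.
The following Tuesday is 1998-01-13.
The following Sunday is 1998-01-18.

1998-01-13, 1998-01-18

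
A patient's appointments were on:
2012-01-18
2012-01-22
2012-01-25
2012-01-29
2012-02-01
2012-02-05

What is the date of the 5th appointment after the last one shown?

Every event lands on a Wednesday or Sunday (gaps cycle 4, 3, 4, 3, 4).
So the schedule is: every Wednesday and Sunday.
Next Wednesday: 2012-02-08.
Next Sunday: 2012-02-12.
The following Wednesday is 2012-02-15.
The following Sunday is 2012-02-19.
Next Wednesday: 2012-02-22.

2012-02-22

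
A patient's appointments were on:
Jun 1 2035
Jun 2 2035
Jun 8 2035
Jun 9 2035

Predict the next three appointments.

Jun 15 2035, Jun 16 2035, Jun 22 2035

Gaps: 1, 6, 1 days — not constant, but cyclic with period 2.
The events fall on every Friday and Saturday.
The following Friday is Jun 15 2035.
The following Saturday is Jun 16 2035.
Next Friday: Jun 22 2035.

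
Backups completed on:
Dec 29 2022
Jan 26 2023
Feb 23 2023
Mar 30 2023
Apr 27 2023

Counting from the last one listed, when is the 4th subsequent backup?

These are Thursdays with 28, 28, 35, 28-day gaps.
Each is the final Thursday of its month — Dec 29 2022 is past the 28th, so '4th Thursday' doesn't fit.
Last Thursday of May 2023: May 25 2023.
Last Thursday of June 2023: Jun 29 2023.
July 2023 ends with Thursday Jul 27 2023.
August 2023 ends with Thursday Aug 31 2023.

Aug 31 2023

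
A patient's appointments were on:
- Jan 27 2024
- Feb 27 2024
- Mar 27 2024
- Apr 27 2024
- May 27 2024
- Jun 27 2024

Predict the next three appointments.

Gaps: 31, 29, 31, 30, 31 days — not constant. Every event is on the 27th of the month.
Pattern: the 27th of each month.
July 2024: Jul 27 2024.
Next: August 2024 → Aug 27 2024.
September 2024: Sep 27 2024.

Jul 27 2024, Aug 27 2024, Sep 27 2024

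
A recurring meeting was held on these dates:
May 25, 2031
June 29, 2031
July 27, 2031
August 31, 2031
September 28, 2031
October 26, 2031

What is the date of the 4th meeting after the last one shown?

Every date is a Sunday; gaps 35, 28, 35, 28, 28 days.
Each is the last Sunday of its month (at least one falls on the 29th or later, ruling out '4th Sunday').
Last Sunday of November 2031: November 30, 2031.
Last Sunday of December 2031: December 28, 2031.
January 2032 ends with Sunday January 25, 2032.
Last Sunday of February 2032: February 29, 2032.

February 29, 2032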